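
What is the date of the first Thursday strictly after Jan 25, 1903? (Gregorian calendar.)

January 29, 1903

Jan 25, 1903 is a Sunday.
From Sunday to the next Thursday is 4 days.
Jan 25, 1903 + 4 = Jan 29, 1903.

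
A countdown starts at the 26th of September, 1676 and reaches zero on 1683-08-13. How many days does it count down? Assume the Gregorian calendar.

2512

Sep 26, 1676 → Sep 26, 1677: 365 days.
Sep 26, 1677 → Sep 26, 1678: 365 days.
Sep 26, 1678 → Sep 26, 1679: 365 days.
Sep 26, 1679 → Sep 26, 1680: 366 days (Feb 29, 1680 is in that span).
Sep 26, 1680 → Sep 26, 1681: 365 days.
Sep 26, 1681 → Sep 26, 1682: 365 days.
Sep 26, 1682 → Oct 26, 1682: 30 days (September has 30).
Oct 26, 1682 → Nov 26, 1682: 31 days (October has 31).
Nov 26, 1682 → Dec 26, 1682: 30 days (November has 30).
Dec 26, 1682 → Jan 26, 1683: 31 days (December has 31).
Jan 26, 1683 → Feb 26, 1683: 31 days (January has 31).
Feb 26, 1683 → Mar 26, 1683: 28 days (February has 28).
Mar 26, 1683 → Apr 26, 1683: 31 days (March has 31).
Apr 26, 1683 → May 26, 1683: 30 days (April has 30).
May 26, 1683 → Jun 26, 1683: 31 days (May has 31).
Jun 26, 1683 → Jul 26, 1683: 30 days (June has 30).
Jul 26, 1683 → Aug 13, 1683: 18 days.
Total: 2512 days.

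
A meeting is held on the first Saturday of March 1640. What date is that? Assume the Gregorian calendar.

March 3, 1640

March 1, 1640 is a Thursday.
The first Saturday is therefore March 3 (2 days later).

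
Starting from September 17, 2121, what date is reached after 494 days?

January 24, 2123

+365 (one year) → Sep 17, 2122 (129 left).
Sep has 30 days: +14 → Oct 1, 2122 (115 left).
Oct has 31 days: +31 → Nov 1, 2122 (84 left).
Nov has 30 days: +30 → Dec 1, 2122 (54 left).
Dec has 31 days: +31 → Jan 1, 2123 (23 left).
+23 → Jan 24, 2123.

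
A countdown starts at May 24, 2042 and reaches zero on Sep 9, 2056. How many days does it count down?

May 24, 2042 → May 24, 2043: 365 days.
May 24, 2043 → May 24, 2044: 366 days (Feb 29, 2044 is in that span).
May 24, 2044 → May 24, 2045: 365 days.
May 24, 2045 → May 24, 2046: 365 days.
May 24, 2046 → May 24, 2047: 365 days.
May 24, 2047 → May 24, 2048: 366 days (Feb 29, 2048 is in that span).
May 24, 2048 → May 24, 2049: 365 days.
May 24, 2049 → May 24, 2050: 365 days.
May 24, 2050 → May 24, 2051: 365 days.
May 24, 2051 → May 24, 2052: 366 days (Feb 29, 2052 is in that span).
May 24, 2052 → May 24, 2053: 365 days.
May 24, 2053 → May 24, 2054: 365 days.
May 24, 2054 → May 24, 2055: 365 days.
May 24, 2055 → May 24, 2056: 366 days (Feb 29, 2056 is in that span).
May 24, 2056 → Jun 24, 2056: 31 days (May has 31).
Jun 24, 2056 → Jul 24, 2056: 30 days (June has 30).
Jul 24, 2056 → Aug 24, 2056: 31 days (July has 31).
Aug 24, 2056 → Sep 9, 2056: 16 days.
Total: 5222 days.

5222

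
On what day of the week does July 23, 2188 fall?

Wednesday

Doomsday rule: the anchor day for the 2100s is Sunday. For year 88: 88÷12 = 7 r 4, and 4÷4 = 1, so 7+4+1 = 12.
Sunday + 12 ≡ Friday — that's 2188's doomsday.
In July the doomsday date is Jul 11.
Jul 23 is 12 days after Jul 11; 12 mod 7 = 5, so Friday + 5 = Wednesday.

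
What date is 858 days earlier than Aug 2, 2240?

−366 (one year; includes Feb 29, 2240) → Aug 2, 2239 (492 left).
−365 (one year) → Aug 2, 2238 (127 left).
−2 → Jul 31, 2238 (end of Jul, 31 days; 125 left).
−31 → Jun 30, 2238 (end of Jun, 30 days; 94 left).
−30 → May 31, 2238 (end of May, 31 days; 64 left).
−31 → Apr 30, 2238 (end of Apr, 30 days; 33 left).
−30 → Mar 31, 2238 (end of Mar, 31 days; 3 left).
−3 → Mar 28, 2238.

March 28, 2238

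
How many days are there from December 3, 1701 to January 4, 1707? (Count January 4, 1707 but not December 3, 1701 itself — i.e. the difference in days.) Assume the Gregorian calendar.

1858

Dec 3, 1701 → Dec 3, 1702: 365 days.
Dec 3, 1702 → Dec 3, 1703: 365 days.
Dec 3, 1703 → Dec 3, 1704: 366 days (Feb 29, 1704 is in that span).
Dec 3, 1704 → Dec 3, 1705: 365 days.
Dec 3, 1705 → Jan 3, 1706: 31 days (December has 31).
Jan 3, 1706 → Feb 3, 1706: 31 days (January has 31).
Feb 3, 1706 → Mar 3, 1706: 28 days (February has 28).
Mar 3, 1706 → Apr 3, 1706: 31 days (March has 31).
Apr 3, 1706 → May 3, 1706: 30 days (April has 30).
May 3, 1706 → Jun 3, 1706: 31 days (May has 31).
Jun 3, 1706 → Jul 3, 1706: 30 days (June has 30).
Jul 3, 1706 → Aug 3, 1706: 31 days (July has 31).
Aug 3, 1706 → Sep 3, 1706: 31 days (August has 31).
Sep 3, 1706 → Oct 3, 1706: 30 days (September has 30).
Oct 3, 1706 → Nov 3, 1706: 31 days (October has 31).
Nov 3, 1706 → Dec 3, 1706: 30 days (November has 30).
Dec 3, 1706 → Jan 3, 1707: 31 days (December has 31).
Jan 3, 1707 → Jan 4, 1707: 1 days.
Total: 1858 days.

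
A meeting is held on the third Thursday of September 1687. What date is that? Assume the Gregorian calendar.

September 18, 1687

September 1, 1687 is a Monday.
The first Thursday is therefore September 4 (3 days later).
The third Thursday is 4 + 2×7 = September 18.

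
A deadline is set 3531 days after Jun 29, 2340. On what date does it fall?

+365 (one year) → Jun 29, 2341 (3166 left).
+365 (one year) → Jun 29, 2342 (2801 left).
+365 (one year) → Jun 29, 2343 (2436 left).
+366 (one year; includes Feb 29, 2344) → Jun 29, 2344 (2070 left).
+365 (one year) → Jun 29, 2345 (1705 left).
+365 (one year) → Jun 29, 2346 (1340 left).
+365 (one year) → Jun 29, 2347 (975 left).
+366 (one year; includes Feb 29, 2348) → Jun 29, 2348 (609 left).
+365 (one year) → Jun 29, 2349 (244 left).
Jun has 30 days: +2 → Jul 1, 2349 (242 left).
Jul has 31 days: +31 → Aug 1, 2349 (211 left).
Aug has 31 days: +31 → Sep 1, 2349 (180 left).
Sep has 30 days: +30 → Oct 1, 2349 (150 left).
Oct has 31 days: +31 → Nov 1, 2349 (119 left).
Nov has 30 days: +30 → Dec 1, 2349 (89 left).
Dec has 31 days: +31 → Jan 1, 2350 (58 left).
Jan has 31 days: +31 → Feb 1, 2350 (27 left).
+27 → Feb 28, 2350.

February 28, 2350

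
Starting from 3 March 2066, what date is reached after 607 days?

October 31, 2067

+365 (one year) → Mar 3, 2067 (242 left).
Mar has 31 days: +29 → Apr 1, 2067 (213 left).
Apr has 30 days: +30 → May 1, 2067 (183 left).
May has 31 days: +31 → Jun 1, 2067 (152 left).
Jun has 30 days: +30 → Jul 1, 2067 (122 left).
Jul has 31 days: +31 → Aug 1, 2067 (91 left).
Aug has 31 days: +31 → Sep 1, 2067 (60 left).
Sep has 30 days: +30 → Oct 1, 2067 (30 left).
+30 → Oct 31, 2067.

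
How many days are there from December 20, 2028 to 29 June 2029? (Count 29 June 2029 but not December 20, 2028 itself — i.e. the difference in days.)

191

Dec 20, 2028 → Jan 20, 2029: 31 days (December has 31).
Jan 20, 2029 → Feb 20, 2029: 31 days (January has 31).
Feb 20, 2029 → Mar 20, 2029: 28 days (February has 28).
Mar 20, 2029 → Apr 20, 2029: 31 days (March has 31).
Apr 20, 2029 → May 20, 2029: 30 days (April has 30).
May 20, 2029 → Jun 20, 2029: 31 days (May has 31).
Jun 20, 2029 → Jun 29, 2029: 9 days.
Total: 191 days.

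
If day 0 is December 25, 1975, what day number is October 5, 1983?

Dec 25, 1975 → Dec 25, 1976: 366 days (Feb 29, 1976 is in that span).
Dec 25, 1976 → Dec 25, 1977: 365 days.
Dec 25, 1977 → Dec 25, 1978: 365 days.
Dec 25, 1978 → Dec 25, 1979: 365 days.
Dec 25, 1979 → Dec 25, 1980: 366 days (Feb 29, 1980 is in that span).
Dec 25, 1980 → Dec 25, 1981: 365 days.
Dec 25, 1981 → Dec 25, 1982: 365 days.
Dec 25, 1982 → Jan 25, 1983: 31 days (December has 31).
Jan 25, 1983 → Feb 25, 1983: 31 days (January has 31).
Feb 25, 1983 → Mar 25, 1983: 28 days (February has 28).
Mar 25, 1983 → Apr 25, 1983: 31 days (March has 31).
Apr 25, 1983 → May 25, 1983: 30 days (April has 30).
May 25, 1983 → Jun 25, 1983: 31 days (May has 31).
Jun 25, 1983 → Jul 25, 1983: 30 days (June has 30).
Jul 25, 1983 → Aug 25, 1983: 31 days (July has 31).
Aug 25, 1983 → Sep 25, 1983: 31 days (August has 31).
Sep 25, 1983 → Oct 5, 1983: 10 days.
Total: 2841 days.

2841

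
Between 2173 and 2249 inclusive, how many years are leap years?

Multiples of 4 in [2173,2249]: 19.
Of those, multiples of 100: 1 (not leap unless ÷400).
Multiples of 400: 0.
Leap years = 19 − 1 + 0 = 18.

18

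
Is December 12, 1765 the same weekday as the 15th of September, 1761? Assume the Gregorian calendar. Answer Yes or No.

From Sep 15, 1761 to Dec 12, 1765 is 1549 days.
1549 mod 7 = 2, so they are different weekdays.
(Sep 15, 1761 is a Tuesday; Dec 12, 1765 is a Thursday.)

No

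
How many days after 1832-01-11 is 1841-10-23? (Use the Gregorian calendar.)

Jan 11, 1832 → Jan 11, 1833: 366 days (Feb 29, 1832 is in that span).
Jan 11, 1833 → Jan 11, 1834: 365 days.
Jan 11, 1834 → Jan 11, 1835: 365 days.
Jan 11, 1835 → Jan 11, 1836: 365 days.
Jan 11, 1836 → Jan 11, 1837: 366 days (Feb 29, 1836 is in that span).
Jan 11, 1837 → Jan 11, 1838: 365 days.
Jan 11, 1838 → Jan 11, 1839: 365 days.
Jan 11, 1839 → Jan 11, 1840: 365 days.
Jan 11, 1840 → Jan 11, 1841: 366 days (Feb 29, 1840 is in that span).
Jan 11, 1841 → Feb 11, 1841: 31 days (January has 31).
Feb 11, 1841 → Mar 11, 1841: 28 days (February has 28).
Mar 11, 1841 → Apr 11, 1841: 31 days (March has 31).
Apr 11, 1841 → May 11, 1841: 30 days (April has 30).
May 11, 1841 → Jun 11, 1841: 31 days (May has 31).
Jun 11, 1841 → Jul 11, 1841: 30 days (June has 30).
Jul 11, 1841 → Aug 11, 1841: 31 days (July has 31).
Aug 11, 1841 → Sep 11, 1841: 31 days (August has 31).
Sep 11, 1841 → Oct 11, 1841: 30 days (September has 30).
Oct 11, 1841 → Oct 23, 1841: 12 days.
Total: 3573 days.

3573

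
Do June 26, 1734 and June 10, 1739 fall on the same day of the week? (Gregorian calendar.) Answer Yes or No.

No

From Jun 26, 1734 to Jun 10, 1739 is 1810 days.
1810 mod 7 = 4, so they are different weekdays.
(Jun 26, 1734 is a Saturday; Jun 10, 1739 is a Wednesday.)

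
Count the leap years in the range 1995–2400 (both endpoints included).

Multiples of 4 in [1995,2400]: 102.
Of those, multiples of 100: 5 (not leap unless ÷400).
Multiples of 400: 2.
Leap years = 102 − 5 + 2 = 99.

99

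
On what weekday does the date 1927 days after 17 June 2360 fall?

Jun 17, 2360 is a Friday.
1927 mod 7 = 2, so 1927 days after a Friday is Friday + 2 = Sunday.

Sunday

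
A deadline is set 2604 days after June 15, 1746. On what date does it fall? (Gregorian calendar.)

August 1, 1753

+365 (one year) → Jun 15, 1747 (2239 left).
+366 (one year; includes Feb 29, 1748) → Jun 15, 1748 (1873 left).
+365 (one year) → Jun 15, 1749 (1508 left).
+365 (one year) → Jun 15, 1750 (1143 left).
+365 (one year) → Jun 15, 1751 (778 left).
+366 (one year; includes Feb 29, 1752) → Jun 15, 1752 (412 left).
+365 (one year) → Jun 15, 1753 (47 left).
Jun has 30 days: +16 → Jul 1, 1753 (31 left).
Jul has 31 days: +31 → Aug 1, 1753 (0 left).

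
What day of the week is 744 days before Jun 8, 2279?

Jun 8, 2279 is a Sunday.
744 mod 7 = 2, so 744 days before a Sunday is Sunday − 2 = Friday.

Friday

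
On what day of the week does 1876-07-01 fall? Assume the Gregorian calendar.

Saturday

Doomsday rule: the anchor day for the 1800s is Friday. For year 76: 76÷12 = 6 r 4, and 4÷4 = 1, so 6+4+1 = 11.
Friday + 11 ≡ Tuesday — that's 1876's doomsday.
In July the doomsday date is Jul 11.
Jul 1 is 10 days before Jul 11; 10 mod 7 = 3, so Tuesday − 3 = Saturday.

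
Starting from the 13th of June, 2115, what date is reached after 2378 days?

+366 (one year; includes Feb 29, 2116) → Jun 13, 2116 (2012 left).
+365 (one year) → Jun 13, 2117 (1647 left).
+365 (one year) → Jun 13, 2118 (1282 left).
+365 (one year) → Jun 13, 2119 (917 left).
+366 (one year; includes Feb 29, 2120) → Jun 13, 2120 (551 left).
+365 (one year) → Jun 13, 2121 (186 left).
Jun has 30 days: +18 → Jul 1, 2121 (168 left).
Jul has 31 days: +31 → Aug 1, 2121 (137 left).
Aug has 31 days: +31 → Sep 1, 2121 (106 left).
Sep has 30 days: +30 → Oct 1, 2121 (76 left).
Oct has 31 days: +31 → Nov 1, 2121 (45 left).
Nov has 30 days: +30 → Dec 1, 2121 (15 left).
+15 → Dec 16, 2121.

December 16, 2121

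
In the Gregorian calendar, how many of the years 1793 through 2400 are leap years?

Multiples of 4 in [1793,2400]: 152.
Of those, multiples of 100: 7 (not leap unless ÷400).
Multiples of 400: 2.
Leap years = 152 − 7 + 2 = 147.

147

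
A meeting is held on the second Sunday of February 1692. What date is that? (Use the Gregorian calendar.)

February 10, 1692

February 1, 1692 is a Friday.
The first Sunday is therefore February 3 (2 days later).
The second Sunday is 3 + 1×7 = February 10.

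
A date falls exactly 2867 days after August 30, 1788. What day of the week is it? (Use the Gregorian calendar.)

Aug 30, 1788 is a Saturday.
2867 mod 7 = 4, so 2867 days after a Saturday is Saturday + 4 = Wednesday.

Wednesday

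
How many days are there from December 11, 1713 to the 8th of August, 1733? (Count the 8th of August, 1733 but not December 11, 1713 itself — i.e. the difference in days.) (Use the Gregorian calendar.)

7180

Dec 11, 1713 → Dec 11, 1714: 365 days.
Dec 11, 1714 → Dec 11, 1715: 365 days.
Dec 11, 1715 → Dec 11, 1716: 366 days (Feb 29, 1716 is in that span).
Dec 11, 1716 → Dec 11, 1717: 365 days.
Dec 11, 1717 → Dec 11, 1718: 365 days.
Dec 11, 1718 → Dec 11, 1719: 365 days.
Dec 11, 1719 → Dec 11, 1720: 366 days (Feb 29, 1720 is in that span).
Dec 11, 1720 → Dec 11, 1721: 365 days.
Dec 11, 1721 → Dec 11, 1722: 365 days.
Dec 11, 1722 → Dec 11, 1723: 365 days.
Dec 11, 1723 → Dec 11, 1724: 366 days (Feb 29, 1724 is in that span).
Dec 11, 1724 → Dec 11, 1725: 365 days.
Dec 11, 1725 → Dec 11, 1726: 365 days.
Dec 11, 1726 → Dec 11, 1727: 365 days.
Dec 11, 1727 → Dec 11, 1728: 366 days (Feb 29, 1728 is in that span).
Dec 11, 1728 → Dec 11, 1729: 365 days.
Dec 11, 1729 → Dec 11, 1730: 365 days.
Dec 11, 1730 → Dec 11, 1731: 365 days.
Dec 11, 1731 → Dec 11, 1732: 366 days (Feb 29, 1732 is in that span).
Dec 11, 1732 → Jan 11, 1733: 31 days (December has 31).
Jan 11, 1733 → Feb 11, 1733: 31 days (January has 31).
Feb 11, 1733 → Mar 11, 1733: 28 days (February has 28).
Mar 11, 1733 → Apr 11, 1733: 31 days (March has 31).
Apr 11, 1733 → May 11, 1733: 30 days (April has 30).
May 11, 1733 → Jun 11, 1733: 31 days (May has 31).
Jun 11, 1733 → Jul 11, 1733: 30 days (June has 30).
Jul 11, 1733 → Aug 8, 1733: 28 days.
Total: 7180 days.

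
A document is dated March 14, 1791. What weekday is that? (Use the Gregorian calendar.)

Doomsday rule: the anchor day for the 1700s is Sunday. For year 91: 91÷12 = 7 r 7, and 7÷4 = 1, so 7+7+1 = 15.
Sunday + 15 ≡ Monday — that's 1791's doomsday.
In March the doomsday date is Mar 14.
Mar 14 is the doomsday itself: Monday.

Monday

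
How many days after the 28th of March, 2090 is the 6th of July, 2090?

Mar 28, 2090 → Apr 28, 2090: 31 days (March has 31).
Apr 28, 2090 → May 28, 2090: 30 days (April has 30).
May 28, 2090 → Jun 28, 2090: 31 days (May has 31).
Jun 28, 2090 → Jul 6, 2090: 8 days.
Total: 100 days.

100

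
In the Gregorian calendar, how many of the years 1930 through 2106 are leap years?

Multiples of 4 in [1930,2106]: 44.
Of those, multiples of 100: 2 (not leap unless ÷400).
Multiples of 400: 1.
Leap years = 44 − 2 + 1 = 43.

43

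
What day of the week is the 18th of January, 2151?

Monday

Doomsday rule: the anchor day for the 2100s is Sunday. For year 51: 51÷12 = 4 r 3, and 3÷4 = 0, so 4+3+0 = 7.
Sunday + 7 ≡ Sunday — that's 2151's doomsday.
In January the doomsday date is Jan 3 (2151 is not a leap year).
Jan 18 is 15 days after Jan 3; 15 mod 7 = 1, so Sunday + 1 = Monday.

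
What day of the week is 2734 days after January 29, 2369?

First find the weekday of Jan 29, 2369. Doomsday rule: the anchor day for the 2300s is Wednesday. For year 69: 69÷12 = 5 r 9, and 9÷4 = 2, so 5+9+2 = 16.
Wednesday + 16 ≡ Friday — that's 2369's doomsday.
In January the doomsday date is Jan 3 (2369 is not a leap year).
Jan 29 is 26 days after Jan 3; 26 mod 7 = 5, so Friday + 5 = Wednesday.
2734 mod 7 = 4, so 2734 days after a Wednesday is Wednesday + 4 = Sunday.

Sunday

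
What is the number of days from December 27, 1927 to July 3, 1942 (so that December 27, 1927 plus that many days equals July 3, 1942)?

5302

Dec 27, 1927 → Dec 27, 1928: 366 days (Feb 29, 1928 is in that span).
Dec 27, 1928 → Dec 27, 1929: 365 days.
Dec 27, 1929 → Dec 27, 1930: 365 days.
Dec 27, 1930 → Dec 27, 1931: 365 days.
Dec 27, 1931 → Dec 27, 1932: 366 days (Feb 29, 1932 is in that span).
Dec 27, 1932 → Dec 27, 1933: 365 days.
Dec 27, 1933 → Dec 27, 1934: 365 days.
Dec 27, 1934 → Dec 27, 1935: 365 days.
Dec 27, 1935 → Dec 27, 1936: 366 days (Feb 29, 1936 is in that span).
Dec 27, 1936 → Dec 27, 1937: 365 days.
Dec 27, 1937 → Dec 27, 1938: 365 days.
Dec 27, 1938 → Dec 27, 1939: 365 days.
Dec 27, 1939 → Dec 27, 1940: 366 days (Feb 29, 1940 is in that span).
Dec 27, 1940 → Dec 27, 1941: 365 days.
Dec 27, 1941 → Jan 27, 1942: 31 days (December has 31).
Jan 27, 1942 → Feb 27, 1942: 31 days (January has 31).
Feb 27, 1942 → Mar 27, 1942: 28 days (February has 28).
Mar 27, 1942 → Apr 27, 1942: 31 days (March has 31).
Apr 27, 1942 → May 27, 1942: 30 days (April has 30).
May 27, 1942 → Jun 27, 1942: 31 days (May has 31).
Jun 27, 1942 → Jul 3, 1942: 6 days.
Total: 5302 days.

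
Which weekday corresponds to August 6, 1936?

Doomsday rule: the anchor day for the 1900s is Wednesday. For year 36: 36÷12 = 3 r 0, and 0÷4 = 0, so 3+0+0 = 3.
Wednesday + 3 ≡ Saturday — that's 1936's doomsday.
In August the doomsday date is Aug 8.
Aug 6 is 2 days before Aug 8; 2 mod 7 = 2, so Saturday − 2 = Thursday.

Thursday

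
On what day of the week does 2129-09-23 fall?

January 1, 2129 is a Saturday.
Jan 1, 2129 → Feb 1, 2129: 31 days (January has 31).
Feb 1, 2129 → Mar 1, 2129: 28 days (February has 28).
Mar 1, 2129 → Apr 1, 2129: 31 days (March has 31).
Apr 1, 2129 → May 1, 2129: 30 days (April has 30).
May 1, 2129 → Jun 1, 2129: 31 days (May has 31).
Jun 1, 2129 → Jul 1, 2129: 30 days (June has 30).
Jul 1, 2129 → Aug 1, 2129: 31 days (July has 31).
Aug 1, 2129 → Sep 1, 2129: 31 days (August has 31).
Sep 1, 2129 → Sep 23, 2129: 22 days.
Total: 265 days.
265 mod 7 = 6, so Saturday + 6 = Friday.

Friday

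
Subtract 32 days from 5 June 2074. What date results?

−5 → May 31, 2074 (end of May, 31 days; 27 left).
−27 → May 4, 2074.

May 4, 2074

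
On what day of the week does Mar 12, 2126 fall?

Tuesday

Doomsday rule: the anchor day for the 2100s is Sunday. For year 26: 26÷12 = 2 r 2, and 2÷4 = 0, so 2+2+0 = 4.
Sunday + 4 ≡ Thursday — that's 2126's doomsday.
In March the doomsday date is Mar 14.
Mar 12 is 2 days before Mar 14; 2 mod 7 = 2, so Thursday − 2 = Tuesday.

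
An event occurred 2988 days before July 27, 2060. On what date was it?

May 22, 2052

−366 (one year; includes Feb 29, 2060) → Jul 27, 2059 (2622 left).
−365 (one year) → Jul 27, 2058 (2257 left).
−365 (one year) → Jul 27, 2057 (1892 left).
−365 (one year) → Jul 27, 2056 (1527 left).
−366 (one year; includes Feb 29, 2056) → Jul 27, 2055 (1161 left).
−365 (one year) → Jul 27, 2054 (796 left).
−365 (one year) → Jul 27, 2053 (431 left).
−365 (one year) → Jul 27, 2052 (66 left).
−27 → Jun 30, 2052 (end of Jun, 30 days; 39 left).
−30 → May 31, 2052 (end of May, 31 days; 9 left).
−9 → May 22, 2052.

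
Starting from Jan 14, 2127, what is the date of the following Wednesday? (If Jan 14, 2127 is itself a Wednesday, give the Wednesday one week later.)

Jan 14, 2127 is a Tuesday.
From Tuesday to the next Wednesday is 1 day.
Jan 14, 2127 + 1 = Jan 15, 2127.

January 15, 2127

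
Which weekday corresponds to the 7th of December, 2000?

Doomsday rule: the anchor day for the 2000s is Tuesday. For year 00: 0÷12 = 0 r 0, and 0÷4 = 0, so 0+0+0 = 0.
Tuesday + 0 ≡ Tuesday — that's 2000's doomsday.
In December the doomsday date is Dec 12.
Dec 7 is 5 days before Dec 12; 5 mod 7 = 5, so Tuesday − 5 = Thursday.

Thursday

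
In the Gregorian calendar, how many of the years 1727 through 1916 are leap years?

Multiples of 4 in [1727,1916]: 48.
Of those, multiples of 100: 2 (not leap unless ÷400).
Multiples of 400: 0.
Leap years = 48 − 2 + 0 = 46.

46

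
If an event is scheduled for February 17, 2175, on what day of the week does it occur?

Doomsday rule: the anchor day for the 2100s is Sunday. For year 75: 75÷12 = 6 r 3, and 3÷4 = 0, so 6+3+0 = 9.
Sunday + 9 ≡ Tuesday — that's 2175's doomsday.
In February the doomsday date is Feb 28 (2175 is not a leap year).
Feb 17 is 11 days before Feb 28; 11 mod 7 = 4, so Tuesday − 4 = Friday.

Friday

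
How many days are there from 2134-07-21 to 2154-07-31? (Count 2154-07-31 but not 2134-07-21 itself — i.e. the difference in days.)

7315

Jul 21, 2134 → Jul 21, 2135: 365 days.
Jul 21, 2135 → Jul 21, 2136: 366 days (Feb 29, 2136 is in that span).
Jul 21, 2136 → Jul 21, 2137: 365 days.
Jul 21, 2137 → Jul 21, 2138: 365 days.
Jul 21, 2138 → Jul 21, 2139: 365 days.
Jul 21, 2139 → Jul 21, 2140: 366 days (Feb 29, 2140 is in that span).
Jul 21, 2140 → Jul 21, 2141: 365 days.
Jul 21, 2141 → Jul 21, 2142: 365 days.
Jul 21, 2142 → Jul 21, 2143: 365 days.
Jul 21, 2143 → Jul 21, 2144: 366 days (Feb 29, 2144 is in that span).
Jul 21, 2144 → Jul 21, 2145: 365 days.
Jul 21, 2145 → Jul 21, 2146: 365 days.
Jul 21, 2146 → Jul 21, 2147: 365 days.
Jul 21, 2147 → Jul 21, 2148: 366 days (Feb 29, 2148 is in that span).
Jul 21, 2148 → Jul 21, 2149: 365 days.
Jul 21, 2149 → Jul 21, 2150: 365 days.
Jul 21, 2150 → Jul 21, 2151: 365 days.
Jul 21, 2151 → Jul 21, 2152: 366 days (Feb 29, 2152 is in that span).
Jul 21, 2152 → Jul 21, 2153: 365 days.
Jul 21, 2153 → Aug 21, 2153: 31 days (July has 31).
Aug 21, 2153 → Sep 21, 2153: 31 days (August has 31).
Sep 21, 2153 → Oct 21, 2153: 30 days (September has 30).
Oct 21, 2153 → Nov 21, 2153: 31 days (October has 31).
Nov 21, 2153 → Dec 21, 2153: 30 days (November has 30).
Dec 21, 2153 → Jan 21, 2154: 31 days (December has 31).
Jan 21, 2154 → Feb 21, 2154: 31 days (January has 31).
Feb 21, 2154 → Mar 21, 2154: 28 days (February has 28).
Mar 21, 2154 → Apr 21, 2154: 31 days (March has 31).
Apr 21, 2154 → May 21, 2154: 30 days (April has 30).
May 21, 2154 → Jun 21, 2154: 31 days (May has 31).
Jun 21, 2154 → Jul 21, 2154: 30 days (June has 30).
Jul 21, 2154 → Jul 31, 2154: 10 days.
Total: 7315 days.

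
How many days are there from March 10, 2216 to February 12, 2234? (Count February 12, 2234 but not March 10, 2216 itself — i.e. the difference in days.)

Mar 10, 2216 → Mar 10, 2217: 365 days.
Mar 10, 2217 → Mar 10, 2218: 365 days.
Mar 10, 2218 → Mar 10, 2219: 365 days.
Mar 10, 2219 → Mar 10, 2220: 366 days (Feb 29, 2220 is in that span).
Mar 10, 2220 → Mar 10, 2221: 365 days.
Mar 10, 2221 → Mar 10, 2222: 365 days.
Mar 10, 2222 → Mar 10, 2223: 365 days.
Mar 10, 2223 → Mar 10, 2224: 366 days (Feb 29, 2224 is in that span).
Mar 10, 2224 → Mar 10, 2225: 365 days.
Mar 10, 2225 → Mar 10, 2226: 365 days.
Mar 10, 2226 → Mar 10, 2227: 365 days.
Mar 10, 2227 → Mar 10, 2228: 366 days (Feb 29, 2228 is in that span).
Mar 10, 2228 → Mar 10, 2229: 365 days.
Mar 10, 2229 → Mar 10, 2230: 365 days.
Mar 10, 2230 → Mar 10, 2231: 365 days.
Mar 10, 2231 → Mar 10, 2232: 366 days (Feb 29, 2232 is in that span).
Mar 10, 2232 → Mar 10, 2233: 365 days.
Mar 10, 2233 → Apr 10, 2233: 31 days (March has 31).
Apr 10, 2233 → May 10, 2233: 30 days (April has 30).
May 10, 2233 → Jun 10, 2233: 31 days (May has 31).
Jun 10, 2233 → Jul 10, 2233: 30 days (June has 30).
Jul 10, 2233 → Aug 10, 2233: 31 days (July has 31).
Aug 10, 2233 → Sep 10, 2233: 31 days (August has 31).
Sep 10, 2233 → Oct 10, 2233: 30 days (September has 30).
Oct 10, 2233 → Nov 10, 2233: 31 days (October has 31).
Nov 10, 2233 → Dec 10, 2233: 30 days (November has 30).
Dec 10, 2233 → Jan 10, 2234: 31 days (December has 31).
Jan 10, 2234 → Feb 10, 2234: 31 days (January has 31).
Feb 10, 2234 → Feb 12, 2234: 2 days.
Total: 6548 days.

6548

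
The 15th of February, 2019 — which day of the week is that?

Friday

January 1, 2019 is a Tuesday.
Jan 1, 2019 → Feb 1, 2019: 31 days (January has 31).
Feb 1, 2019 → Feb 15, 2019: 14 days.
Total: 45 days.
45 mod 7 = 3, so Tuesday + 3 = Friday.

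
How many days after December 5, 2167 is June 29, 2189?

Dec 5, 2167 → Dec 5, 2168: 366 days (Feb 29, 2168 is in that span).
Dec 5, 2168 → Dec 5, 2169: 365 days.
Dec 5, 2169 → Dec 5, 2170: 365 days.
Dec 5, 2170 → Dec 5, 2171: 365 days.
Dec 5, 2171 → Dec 5, 2172: 366 days (Feb 29, 2172 is in that span).
Dec 5, 2172 → Dec 5, 2173: 365 days.
Dec 5, 2173 → Dec 5, 2174: 365 days.
Dec 5, 2174 → Dec 5, 2175: 365 days.
Dec 5, 2175 → Dec 5, 2176: 366 days (Feb 29, 2176 is in that span).
Dec 5, 2176 → Dec 5, 2177: 365 days.
Dec 5, 2177 → Dec 5, 2178: 365 days.
Dec 5, 2178 → Dec 5, 2179: 365 days.
Dec 5, 2179 → Dec 5, 2180: 366 days (Feb 29, 2180 is in that span).
Dec 5, 2180 → Dec 5, 2181: 365 days.
Dec 5, 2181 → Dec 5, 2182: 365 days.
Dec 5, 2182 → Dec 5, 2183: 365 days.
Dec 5, 2183 → Dec 5, 2184: 366 days (Feb 29, 2184 is in that span).
Dec 5, 2184 → Dec 5, 2185: 365 days.
Dec 5, 2185 → Dec 5, 2186: 365 days.
Dec 5, 2186 → Dec 5, 2187: 365 days.
Dec 5, 2187 → Dec 5, 2188: 366 days (Feb 29, 2188 is in that span).
Dec 5, 2188 → Jan 5, 2189: 31 days (December has 31).
Jan 5, 2189 → Feb 5, 2189: 31 days (January has 31).
Feb 5, 2189 → Mar 5, 2189: 28 days (February has 28).
Mar 5, 2189 → Apr 5, 2189: 31 days (March has 31).
Apr 5, 2189 → May 5, 2189: 30 days (April has 30).
May 5, 2189 → Jun 5, 2189: 31 days (May has 31).
Jun 5, 2189 → Jun 29, 2189: 24 days.
Total: 7877 days.

7877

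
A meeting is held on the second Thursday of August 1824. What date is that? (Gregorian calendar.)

August 12, 1824

August 1, 1824 is a Sunday.
The first Thursday is therefore August 5 (4 days later).
The second Thursday is 5 + 1×7 = August 12.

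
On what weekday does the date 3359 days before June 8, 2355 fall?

Thursday

Jun 8, 2355 is a Wednesday.
3359 mod 7 = 6, so 3359 days before a Wednesday is Wednesday − 6 = Thursday.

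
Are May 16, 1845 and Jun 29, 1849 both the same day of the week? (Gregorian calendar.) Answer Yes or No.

From May 16, 1845 to Jun 29, 1849 is 1505 days.
1505 mod 7 = 0, so they are the same weekday.
(May 16, 1845 is a Friday; Jun 29, 1849 is a Friday.)

Yes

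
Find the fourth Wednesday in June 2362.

June 27, 2362

June 1, 2362 is a Friday.
The first Wednesday is therefore June 6 (5 days later).
The fourth Wednesday is 6 + 3×7 = June 27.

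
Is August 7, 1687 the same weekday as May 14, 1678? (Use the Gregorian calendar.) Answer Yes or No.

No

From May 14, 1678 to Aug 7, 1687 is 3372 days.
3372 mod 7 = 5, so they are different weekdays.
(May 14, 1678 is a Saturday; Aug 7, 1687 is a Thursday.)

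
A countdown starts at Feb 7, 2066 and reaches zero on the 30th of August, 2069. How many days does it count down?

1300

Feb 7, 2066 → Feb 7, 2067: 365 days.
Feb 7, 2067 → Feb 7, 2068: 365 days.
Feb 7, 2068 → Feb 7, 2069: 366 days (Feb 29, 2068 is in that span).
Feb 7, 2069 → Mar 7, 2069: 28 days (February has 28).
Mar 7, 2069 → Apr 7, 2069: 31 days (March has 31).
Apr 7, 2069 → May 7, 2069: 30 days (April has 30).
May 7, 2069 → Jun 7, 2069: 31 days (May has 31).
Jun 7, 2069 → Jul 7, 2069: 30 days (June has 30).
Jul 7, 2069 → Aug 7, 2069: 31 days (July has 31).
Aug 7, 2069 → Aug 30, 2069: 23 days.
Total: 1300 days.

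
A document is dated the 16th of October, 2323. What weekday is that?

Doomsday rule: the anchor day for the 2300s is Wednesday. For year 23: 23÷12 = 1 r 11, and 11÷4 = 2, so 1+11+2 = 14.
Wednesday + 14 ≡ Wednesday — that's 2323's doomsday.
In October the doomsday date is Oct 10.
Oct 16 is 6 days after Oct 10; 6 mod 7 = 6, so Wednesday + 6 = Tuesday.

Tuesday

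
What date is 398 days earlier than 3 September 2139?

−3 → Aug 31, 2139 (end of Aug, 31 days; 395 left).
−31 → Jul 31, 2139 (end of Jul, 31 days; 364 left).
−31 → Jun 30, 2139 (end of Jun, 30 days; 333 left).
−30 → May 31, 2139 (end of May, 31 days; 303 left).
−31 → Apr 30, 2139 (end of Apr, 30 days; 272 left).
−30 → Mar 31, 2139 (end of Mar, 31 days; 242 left).
−31 → Feb 28, 2139 (end of Feb, 28 days; 211 left).
−28 → Jan 31, 2139 (end of Jan, 31 days; 183 left).
−31 → Dec 31, 2138 (end of Dec, 31 days; 152 left).
−31 → Nov 30, 2138 (end of Nov, 30 days; 121 left).
−30 → Oct 31, 2138 (end of Oct, 31 days; 91 left).
−31 → Sep 30, 2138 (end of Sep, 30 days; 60 left).
−30 → Aug 31, 2138 (end of Aug, 31 days; 30 left).
−30 → Aug 1, 2138.

August 1, 2138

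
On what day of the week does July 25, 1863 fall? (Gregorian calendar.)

Saturday

Doomsday rule: the anchor day for the 1800s is Friday. For year 63: 63÷12 = 5 r 3, and 3÷4 = 0, so 5+3+0 = 8.
Friday + 8 ≡ Saturday — that's 1863's doomsday.
In July the doomsday date is Jul 11.
Jul 25 is 14 days after Jul 11; 14 mod 7 = 0, so Saturday + 0 = Saturday.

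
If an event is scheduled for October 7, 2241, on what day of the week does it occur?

Thursday

Doomsday rule: the anchor day for the 2200s is Friday. For year 41: 41÷12 = 3 r 5, and 5÷4 = 1, so 3+5+1 = 9.
Friday + 9 ≡ Sunday — that's 2241's doomsday.
In October the doomsday date is Oct 10.
Oct 7 is 3 days before Oct 10; 3 mod 7 = 3, so Sunday − 3 = Thursday.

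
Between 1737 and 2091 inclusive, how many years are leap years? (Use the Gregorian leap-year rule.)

Multiples of 4 in [1737,2091]: 88.
Of those, multiples of 100: 3 (not leap unless ÷400).
Multiples of 400: 1.
Leap years = 88 − 3 + 1 = 86.

86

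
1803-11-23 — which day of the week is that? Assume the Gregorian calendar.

Doomsday rule: the anchor day for the 1800s is Friday. For year 03: 3÷12 = 0 r 3, and 3÷4 = 0, so 0+3+0 = 3.
Friday + 3 ≡ Monday — that's 1803's doomsday.
In November the doomsday date is Nov 7.
Nov 23 is 16 days after Nov 7; 16 mod 7 = 2, so Monday + 2 = Wednesday.

Wednesday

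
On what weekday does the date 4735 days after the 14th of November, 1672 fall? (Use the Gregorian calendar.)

First find the weekday of Nov 14, 1672. Doomsday rule: the anchor day for the 1600s is Tuesday. For year 72: 72÷12 = 6 r 0, and 0÷4 = 0, so 6+0+0 = 6.
Tuesday + 6 ≡ Monday — that's 1672's doomsday.
In November the doomsday date is Nov 7.
Nov 14 is 7 days after Nov 7; 7 mod 7 = 0, so Monday + 0 = Monday.
4735 mod 7 = 3, so 4735 days after a Monday is Monday + 3 = Thursday.

Thursday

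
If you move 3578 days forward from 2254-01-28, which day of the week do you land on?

Sunday

First find the weekday of Jan 28, 2254. Doomsday rule: the anchor day for the 2200s is Friday. For year 54: 54÷12 = 4 r 6, and 6÷4 = 1, so 4+6+1 = 11.
Friday + 11 ≡ Tuesday — that's 2254's doomsday.
In January the doomsday date is Jan 3 (2254 is not a leap year).
Jan 28 is 25 days after Jan 3; 25 mod 7 = 4, so Tuesday + 4 = Saturday.
3578 mod 7 = 1, so 3578 days after a Saturday is Saturday + 1 = Sunday.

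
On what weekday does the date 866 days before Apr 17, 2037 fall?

First find the weekday of Apr 17, 2037. Doomsday rule: the anchor day for the 2000s is Tuesday. For year 37: 37÷12 = 3 r 1, and 1÷4 = 0, so 3+1+0 = 4.
Tuesday + 4 ≡ Saturday — that's 2037's doomsday.
In April the doomsday date is Apr 4.
Apr 17 is 13 days after Apr 4; 13 mod 7 = 6, so Saturday + 6 = Friday.
866 mod 7 = 5, so 866 days before a Friday is Friday − 5 = Sunday.

Sunday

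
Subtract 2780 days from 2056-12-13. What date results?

−366 (one year; includes Feb 29, 2056) → Dec 13, 2055 (2414 left).
−365 (one year) → Dec 13, 2054 (2049 left).
−365 (one year) → Dec 13, 2053 (1684 left).
−365 (one year) → Dec 13, 2052 (1319 left).
−366 (one year; includes Feb 29, 2052) → Dec 13, 2051 (953 left).
−365 (one year) → Dec 13, 2050 (588 left).
−365 (one year) → Dec 13, 2049 (223 left).
−13 → Nov 30, 2049 (end of Nov, 30 days; 210 left).
−30 → Oct 31, 2049 (end of Oct, 31 days; 180 left).
−31 → Sep 30, 2049 (end of Sep, 30 days; 149 left).
−30 → Aug 31, 2049 (end of Aug, 31 days; 119 left).
−31 → Jul 31, 2049 (end of Jul, 31 days; 88 left).
−31 → Jun 30, 2049 (end of Jun, 30 days; 57 left).
−30 → May 31, 2049 (end of May, 31 days; 27 left).
−27 → May 4, 2049.

May 4, 2049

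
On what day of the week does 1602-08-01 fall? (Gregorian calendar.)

Doomsday rule: the anchor day for the 1600s is Tuesday. For year 02: 2÷12 = 0 r 2, and 2÷4 = 0, so 0+2+0 = 2.
Tuesday + 2 ≡ Thursday — that's 1602's doomsday.
In August the doomsday date is Aug 8.
Aug 1 is 7 days before Aug 8; 7 mod 7 = 0, so Thursday − 0 = Thursday.

Thursday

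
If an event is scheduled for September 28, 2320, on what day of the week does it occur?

Tuesday

Doomsday rule: the anchor day for the 2300s is Wednesday. For year 20: 20÷12 = 1 r 8, and 8÷4 = 2, so 1+8+2 = 11.
Wednesday + 11 ≡ Sunday — that's 2320's doomsday.
In September the doomsday date is Sep 5.
Sep 28 is 23 days after Sep 5; 23 mod 7 = 2, so Sunday + 2 = Tuesday.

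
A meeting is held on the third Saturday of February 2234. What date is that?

February 15, 2234

February 1, 2234 is a Saturday.
The first Saturday is therefore February 1 (same day).
The third Saturday is 1 + 2×7 = February 15.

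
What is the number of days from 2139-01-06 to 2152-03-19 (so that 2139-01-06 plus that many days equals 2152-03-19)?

4821

Jan 6, 2139 → Jan 6, 2140: 365 days.
Jan 6, 2140 → Jan 6, 2141: 366 days (Feb 29, 2140 is in that span).
Jan 6, 2141 → Jan 6, 2142: 365 days.
Jan 6, 2142 → Jan 6, 2143: 365 days.
Jan 6, 2143 → Jan 6, 2144: 365 days.
Jan 6, 2144 → Jan 6, 2145: 366 days (Feb 29, 2144 is in that span).
Jan 6, 2145 → Jan 6, 2146: 365 days.
Jan 6, 2146 → Jan 6, 2147: 365 days.
Jan 6, 2147 → Jan 6, 2148: 365 days.
Jan 6, 2148 → Jan 6, 2149: 366 days (Feb 29, 2148 is in that span).
Jan 6, 2149 → Jan 6, 2150: 365 days.
Jan 6, 2150 → Jan 6, 2151: 365 days.
Jan 6, 2151 → Jan 6, 2152: 365 days.
Jan 6, 2152 → Feb 6, 2152: 31 days (January has 31).
Feb 6, 2152 → Mar 6, 2152: 29 days (February has 29).
Mar 6, 2152 → Mar 19, 2152: 13 days.
Total: 4821 days.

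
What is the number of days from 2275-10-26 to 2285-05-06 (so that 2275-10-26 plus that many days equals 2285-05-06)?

3480

Oct 26, 2275 → Oct 26, 2276: 366 days (Feb 29, 2276 is in that span).
Oct 26, 2276 → Oct 26, 2277: 365 days.
Oct 26, 2277 → Oct 26, 2278: 365 days.
Oct 26, 2278 → Oct 26, 2279: 365 days.
Oct 26, 2279 → Oct 26, 2280: 366 days (Feb 29, 2280 is in that span).
Oct 26, 2280 → Oct 26, 2281: 365 days.
Oct 26, 2281 → Oct 26, 2282: 365 days.
Oct 26, 2282 → Oct 26, 2283: 365 days.
Oct 26, 2283 → Oct 26, 2284: 366 days (Feb 29, 2284 is in that span).
Oct 26, 2284 → Nov 26, 2284: 31 days (October has 31).
Nov 26, 2284 → Dec 26, 2284: 30 days (November has 30).
Dec 26, 2284 → Jan 26, 2285: 31 days (December has 31).
Jan 26, 2285 → Feb 26, 2285: 31 days (January has 31).
Feb 26, 2285 → Mar 26, 2285: 28 days (February has 28).
Mar 26, 2285 → Apr 26, 2285: 31 days (March has 31).
Apr 26, 2285 → May 6, 2285: 10 days.
Total: 3480 days.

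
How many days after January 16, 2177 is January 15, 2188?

4016

Jan 16, 2177 → Jan 16, 2178: 365 days.
Jan 16, 2178 → Jan 16, 2179: 365 days.
Jan 16, 2179 → Jan 16, 2180: 365 days.
Jan 16, 2180 → Jan 16, 2181: 366 days (Feb 29, 2180 is in that span).
Jan 16, 2181 → Jan 16, 2182: 365 days.
Jan 16, 2182 → Jan 16, 2183: 365 days.
Jan 16, 2183 → Jan 16, 2184: 365 days.
Jan 16, 2184 → Jan 16, 2185: 366 days (Feb 29, 2184 is in that span).
Jan 16, 2185 → Jan 16, 2186: 365 days.
Jan 16, 2186 → Jan 16, 2187: 365 days.
Jan 16, 2187 → Feb 16, 2187: 31 days (January has 31).
Feb 16, 2187 → Mar 16, 2187: 28 days (February has 28).
Mar 16, 2187 → Apr 16, 2187: 31 days (March has 31).
Apr 16, 2187 → May 16, 2187: 30 days (April has 30).
May 16, 2187 → Jun 16, 2187: 31 days (May has 31).
Jun 16, 2187 → Jul 16, 2187: 30 days (June has 30).
Jul 16, 2187 → Aug 16, 2187: 31 days (July has 31).
Aug 16, 2187 → Sep 16, 2187: 31 days (August has 31).
Sep 16, 2187 → Oct 16, 2187: 30 days (September has 30).
Oct 16, 2187 → Nov 16, 2187: 31 days (October has 31).
Nov 16, 2187 → Dec 16, 2187: 30 days (November has 30).
Dec 16, 2187 → Jan 15, 2188: 30 days.
Total: 4016 days.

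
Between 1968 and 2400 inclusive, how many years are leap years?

106

Multiples of 4 in [1968,2400]: 109.
Of those, multiples of 100: 5 (not leap unless ÷400).
Multiples of 400: 2.
Leap years = 109 − 5 + 2 = 106.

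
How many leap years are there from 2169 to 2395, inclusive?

Multiples of 4 in [2169,2395]: 56.
Of those, multiples of 100: 2 (not leap unless ÷400).
Multiples of 400: 0.
Leap years = 56 − 2 + 0 = 54.

54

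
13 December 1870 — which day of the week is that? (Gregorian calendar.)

Tuesday

January 1, 1870 is a Saturday.
Jan 1, 1870 → Feb 1, 1870: 31 days (January has 31).
Feb 1, 1870 → Mar 1, 1870: 28 days (February has 28).
Mar 1, 1870 → Apr 1, 1870: 31 days (March has 31).
Apr 1, 1870 → May 1, 1870: 30 days (April has 30).
May 1, 1870 → Jun 1, 1870: 31 days (May has 31).
Jun 1, 1870 → Jul 1, 1870: 30 days (June has 30).
Jul 1, 1870 → Aug 1, 1870: 31 days (July has 31).
Aug 1, 1870 → Sep 1, 1870: 31 days (August has 31).
Sep 1, 1870 → Oct 1, 1870: 30 days (September has 30).
Oct 1, 1870 → Nov 1, 1870: 31 days (October has 31).
Nov 1, 1870 → Dec 1, 1870: 30 days (November has 30).
Dec 1, 1870 → Dec 13, 1870: 12 days.
Total: 346 days.
346 mod 7 = 3, so Saturday + 3 = Tuesday.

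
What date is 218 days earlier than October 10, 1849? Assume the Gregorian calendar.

−10 → Sep 30, 1849 (end of Sep, 30 days; 208 left).
−30 → Aug 31, 1849 (end of Aug, 31 days; 178 left).
−31 → Jul 31, 1849 (end of Jul, 31 days; 147 left).
−31 → Jun 30, 1849 (end of Jun, 30 days; 116 left).
−30 → May 31, 1849 (end of May, 31 days; 86 left).
−31 → Apr 30, 1849 (end of Apr, 30 days; 55 left).
−30 → Mar 31, 1849 (end of Mar, 31 days; 25 left).
−25 → Mar 6, 1849.

March 6, 1849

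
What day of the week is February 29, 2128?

Doomsday rule: the anchor day for the 2100s is Sunday. For year 28: 28÷12 = 2 r 4, and 4÷4 = 1, so 2+4+1 = 7.
Sunday + 7 ≡ Sunday — that's 2128's doomsday.
In February the doomsday date is Feb 29 (2128 is a leap year (divisible by 4)).
Feb 29 is the doomsday itself: Sunday.

Sunday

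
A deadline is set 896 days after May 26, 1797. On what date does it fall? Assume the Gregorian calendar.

November 8, 1799

+365 (one year) → May 26, 1798 (531 left).
+365 (one year) → May 26, 1799 (166 left).
May has 31 days: +6 → Jun 1, 1799 (160 left).
Jun has 30 days: +30 → Jul 1, 1799 (130 left).
Jul has 31 days: +31 → Aug 1, 1799 (99 left).
Aug has 31 days: +31 → Sep 1, 1799 (68 left).
Sep has 30 days: +30 → Oct 1, 1799 (38 left).
Oct has 31 days: +31 → Nov 1, 1799 (7 left).
+7 → Nov 8, 1799.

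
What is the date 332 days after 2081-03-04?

January 30, 2082

Mar has 31 days: +28 → Apr 1, 2081 (304 left).
Apr has 30 days: +30 → May 1, 2081 (274 left).
May has 31 days: +31 → Jun 1, 2081 (243 left).
Jun has 30 days: +30 → Jul 1, 2081 (213 left).
Jul has 31 days: +31 → Aug 1, 2081 (182 left).
Aug has 31 days: +31 → Sep 1, 2081 (151 left).
Sep has 30 days: +30 → Oct 1, 2081 (121 left).
Oct has 31 days: +31 → Nov 1, 2081 (90 left).
Nov has 30 days: +30 → Dec 1, 2081 (60 left).
Dec has 31 days: +31 → Jan 1, 2082 (29 left).
+29 → Jan 30, 2082.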